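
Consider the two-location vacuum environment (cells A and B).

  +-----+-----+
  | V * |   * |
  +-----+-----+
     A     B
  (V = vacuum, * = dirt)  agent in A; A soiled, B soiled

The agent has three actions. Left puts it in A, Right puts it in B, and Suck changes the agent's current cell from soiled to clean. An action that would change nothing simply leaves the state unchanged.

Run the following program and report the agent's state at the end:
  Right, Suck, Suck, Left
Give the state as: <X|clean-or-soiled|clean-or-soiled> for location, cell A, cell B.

<A|soiled|clean>

[1] after Right: <B|soiled|soiled>
[2] after Suck: <B|soiled|clean>
[3] after Suck: <B|soiled|clean>
[4] after Left: <A|soiled|clean>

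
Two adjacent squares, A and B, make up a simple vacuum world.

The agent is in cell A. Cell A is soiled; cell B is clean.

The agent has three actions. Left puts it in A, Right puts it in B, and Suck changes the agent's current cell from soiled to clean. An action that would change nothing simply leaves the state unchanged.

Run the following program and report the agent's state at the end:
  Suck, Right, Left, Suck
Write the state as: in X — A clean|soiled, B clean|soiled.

t=1 Suck ⇒ in A — A clean, B clean
t=2 Right ⇒ in B — A clean, B clean
t=3 Left ⇒ in A — A clean, B clean
t=4 Suck ⇒ in A — A clean, B clean

in A — A clean, B clean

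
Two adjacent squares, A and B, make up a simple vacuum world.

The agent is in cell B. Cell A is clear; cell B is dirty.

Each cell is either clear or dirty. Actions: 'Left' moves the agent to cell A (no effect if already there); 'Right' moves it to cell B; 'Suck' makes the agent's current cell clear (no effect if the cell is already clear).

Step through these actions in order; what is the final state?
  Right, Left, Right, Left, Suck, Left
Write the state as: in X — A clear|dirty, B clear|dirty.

1. Right → in B — A clear, B dirty
2. Left → in A — A clear, B dirty
3. Right → in B — A clear, B dirty
4. Left → in A — A clear, B dirty
5. Suck → in A — A clear, B dirty
6. Left → in A — A clear, B dirty

in A — A clear, B dirty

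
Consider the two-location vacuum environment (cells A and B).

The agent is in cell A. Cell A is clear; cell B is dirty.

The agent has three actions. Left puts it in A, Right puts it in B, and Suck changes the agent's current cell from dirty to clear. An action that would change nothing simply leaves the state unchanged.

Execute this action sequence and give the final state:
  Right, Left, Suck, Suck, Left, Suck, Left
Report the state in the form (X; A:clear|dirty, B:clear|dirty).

(A; A:clear, B:dirty)

step 1/7 (Right): (B; A:clear, B:dirty)
step 2/7 (Left): (A; A:clear, B:dirty)
step 3/7 (Suck): (A; A:clear, B:dirty)
step 4/7 (Suck): (A; A:clear, B:dirty)
step 5/7 (Left): (A; A:clear, B:dirty)
step 6/7 (Suck): (A; A:clear, B:dirty)
step 7/7 (Left): (A; A:clear, B:dirty)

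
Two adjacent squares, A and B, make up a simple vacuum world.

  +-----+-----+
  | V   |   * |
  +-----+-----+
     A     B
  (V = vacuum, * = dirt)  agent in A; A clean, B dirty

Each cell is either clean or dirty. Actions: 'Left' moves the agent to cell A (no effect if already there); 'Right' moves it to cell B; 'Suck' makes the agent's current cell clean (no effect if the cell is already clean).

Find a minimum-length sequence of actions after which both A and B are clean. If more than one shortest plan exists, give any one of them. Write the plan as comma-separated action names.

Right, Suck

1. Right → (B; A:clean, B:dirty)
2. Suck → (B; A:clean, B:clean)
min 2: go B then Suck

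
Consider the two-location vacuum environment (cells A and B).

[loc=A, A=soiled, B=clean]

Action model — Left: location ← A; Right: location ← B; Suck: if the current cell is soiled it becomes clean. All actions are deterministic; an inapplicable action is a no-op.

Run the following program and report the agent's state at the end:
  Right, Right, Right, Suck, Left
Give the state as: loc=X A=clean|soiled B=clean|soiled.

loc=A A=soiled B=clean

1. Right → loc=B A=soiled B=clean
2. Right → loc=B A=soiled B=clean
3. Right → loc=B A=soiled B=clean
4. Suck → loc=B A=soiled B=clean
5. Left → loc=A A=soiled B=clean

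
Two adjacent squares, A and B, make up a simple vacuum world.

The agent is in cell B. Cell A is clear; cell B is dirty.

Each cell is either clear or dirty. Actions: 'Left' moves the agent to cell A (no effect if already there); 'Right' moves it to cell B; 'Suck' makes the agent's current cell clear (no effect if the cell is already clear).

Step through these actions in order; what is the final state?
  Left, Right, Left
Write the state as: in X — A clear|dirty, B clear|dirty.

Left (#1): in A — A clear, B dirty
Right (#2): in B — A clear, B dirty
Left (#3): in A — A clear, B dirty

in A — A clear, B dirty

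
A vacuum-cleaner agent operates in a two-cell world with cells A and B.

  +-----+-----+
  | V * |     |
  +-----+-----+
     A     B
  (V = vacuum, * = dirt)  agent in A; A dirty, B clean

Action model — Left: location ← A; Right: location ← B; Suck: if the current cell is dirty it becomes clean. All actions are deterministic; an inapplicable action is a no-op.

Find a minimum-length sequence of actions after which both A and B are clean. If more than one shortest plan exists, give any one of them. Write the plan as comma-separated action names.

Suck (#1): in A — A clean, B clean
min 1: A is dirty, one Suck

Suck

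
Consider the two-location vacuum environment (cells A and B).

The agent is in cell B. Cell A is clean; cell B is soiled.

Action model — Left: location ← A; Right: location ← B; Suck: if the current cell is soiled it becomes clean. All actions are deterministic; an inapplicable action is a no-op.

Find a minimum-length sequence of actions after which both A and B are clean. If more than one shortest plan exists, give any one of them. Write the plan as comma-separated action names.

Suck

[1] after Suck: (B; A:clean, B:clean)
min 1: B is soiled, one Suck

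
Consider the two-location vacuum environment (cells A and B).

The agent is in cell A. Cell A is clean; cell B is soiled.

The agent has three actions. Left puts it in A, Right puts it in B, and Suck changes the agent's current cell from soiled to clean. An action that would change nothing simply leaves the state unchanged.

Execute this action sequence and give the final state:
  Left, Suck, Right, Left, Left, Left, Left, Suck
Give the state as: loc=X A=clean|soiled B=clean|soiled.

loc=A A=clean B=soiled

[1] after Left: loc=A A=clean B=soiled
[2] after Suck: loc=A A=clean B=soiled
[3] after Right: loc=B A=clean B=soiled
[4] after Left: loc=A A=clean B=soiled
[5] after Left: loc=A A=clean B=soiled
[6] after Left: loc=A A=clean B=soiled
[7] after Left: loc=A A=clean B=soiled
[8] after Suck: loc=A A=clean B=soiled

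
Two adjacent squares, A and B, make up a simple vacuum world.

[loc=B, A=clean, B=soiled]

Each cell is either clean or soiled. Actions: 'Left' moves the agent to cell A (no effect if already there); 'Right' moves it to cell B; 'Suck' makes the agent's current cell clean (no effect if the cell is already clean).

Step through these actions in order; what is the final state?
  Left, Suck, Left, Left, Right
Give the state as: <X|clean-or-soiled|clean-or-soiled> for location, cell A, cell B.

<B|clean|soiled>

[1] after Left: <A|clean|soiled>
[2] after Suck: <A|clean|soiled>
[3] after Left: <A|clean|soiled>
[4] after Left: <A|clean|soiled>
[5] after Right: <B|clean|soiled>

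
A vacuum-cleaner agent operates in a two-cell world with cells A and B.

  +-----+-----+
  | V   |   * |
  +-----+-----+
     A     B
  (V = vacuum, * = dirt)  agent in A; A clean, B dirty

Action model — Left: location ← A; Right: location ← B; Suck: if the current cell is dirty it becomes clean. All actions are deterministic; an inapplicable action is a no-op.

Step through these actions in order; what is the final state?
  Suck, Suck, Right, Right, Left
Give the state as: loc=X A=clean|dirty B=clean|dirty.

loc=A A=clean B=dirty

t=1 Suck ⇒ loc=A A=clean B=dirty
t=2 Suck ⇒ loc=A A=clean B=dirty
t=3 Right ⇒ loc=B A=clean B=dirty
t=4 Right ⇒ loc=B A=clean B=dirty
t=5 Left ⇒ loc=A A=clean B=dirty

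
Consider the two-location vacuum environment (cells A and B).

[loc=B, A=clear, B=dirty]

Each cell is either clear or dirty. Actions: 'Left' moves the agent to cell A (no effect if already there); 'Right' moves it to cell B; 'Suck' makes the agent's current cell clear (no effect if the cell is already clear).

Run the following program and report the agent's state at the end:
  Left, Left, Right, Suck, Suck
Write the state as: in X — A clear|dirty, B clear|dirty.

1) do Left; now in A — A clear, B dirty
2) do Left; now in A — A clear, B dirty
3) do Right; now in B — A clear, B dirty
4) do Suck; now in B — A clear, B clear
5) do Suck; now in B — A clear, B clear

in B — A clear, B clear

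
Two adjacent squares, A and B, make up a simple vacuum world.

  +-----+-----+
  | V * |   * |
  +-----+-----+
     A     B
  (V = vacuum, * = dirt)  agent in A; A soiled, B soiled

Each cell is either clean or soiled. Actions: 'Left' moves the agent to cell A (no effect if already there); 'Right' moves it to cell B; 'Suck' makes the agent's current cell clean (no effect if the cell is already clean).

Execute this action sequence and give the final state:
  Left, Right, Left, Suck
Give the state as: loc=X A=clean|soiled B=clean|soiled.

loc=A A=clean B=soiled

t=1 Left ⇒ loc=A A=soiled B=soiled
t=2 Right ⇒ loc=B A=soiled B=soiled
t=3 Left ⇒ loc=A A=soiled B=soiled
t=4 Suck ⇒ loc=A A=clean B=soiled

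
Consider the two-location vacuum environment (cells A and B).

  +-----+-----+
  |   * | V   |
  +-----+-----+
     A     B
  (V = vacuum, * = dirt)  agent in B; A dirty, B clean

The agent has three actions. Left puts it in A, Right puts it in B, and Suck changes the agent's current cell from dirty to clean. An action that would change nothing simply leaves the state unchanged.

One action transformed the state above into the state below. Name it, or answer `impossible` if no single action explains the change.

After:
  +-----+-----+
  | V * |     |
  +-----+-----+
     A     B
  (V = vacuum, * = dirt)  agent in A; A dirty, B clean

try  Left: loc=A A=dirty B=clean  ← match
try Right: loc=B A=dirty B=clean
try  Suck: loc=B A=dirty B=clean

Left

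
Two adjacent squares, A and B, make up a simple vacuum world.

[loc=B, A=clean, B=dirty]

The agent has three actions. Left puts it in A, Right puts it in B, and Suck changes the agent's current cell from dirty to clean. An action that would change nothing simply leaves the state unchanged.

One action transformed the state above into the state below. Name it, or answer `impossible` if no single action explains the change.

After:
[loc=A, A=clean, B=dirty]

try  Left: loc=A A=clean B=dirty  ← match
try Right: loc=B A=clean B=dirty
try  Suck: loc=B A=clean B=clean

Left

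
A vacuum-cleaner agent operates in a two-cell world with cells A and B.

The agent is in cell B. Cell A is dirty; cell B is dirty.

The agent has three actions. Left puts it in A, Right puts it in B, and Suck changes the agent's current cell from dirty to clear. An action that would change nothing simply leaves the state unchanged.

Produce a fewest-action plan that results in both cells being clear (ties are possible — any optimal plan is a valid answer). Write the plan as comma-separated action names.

1. Suck → (B; A:dirty, B:clear)
2. Left → (A; A:dirty, B:clear)
3. Suck → (A; A:clear, B:clear)
min 3: Suck B + move + Suck A

Suck, Left, Suck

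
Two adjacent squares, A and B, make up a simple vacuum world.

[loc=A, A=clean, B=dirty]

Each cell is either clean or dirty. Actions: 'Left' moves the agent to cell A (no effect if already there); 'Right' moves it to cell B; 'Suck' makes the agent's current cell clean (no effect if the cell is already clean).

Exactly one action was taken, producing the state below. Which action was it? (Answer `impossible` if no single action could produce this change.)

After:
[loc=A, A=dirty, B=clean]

try  Left: <A|clean|dirty>
try Right: <B|clean|dirty>
try  Suck: <A|clean|dirty>
no single action produces the after-state

impossible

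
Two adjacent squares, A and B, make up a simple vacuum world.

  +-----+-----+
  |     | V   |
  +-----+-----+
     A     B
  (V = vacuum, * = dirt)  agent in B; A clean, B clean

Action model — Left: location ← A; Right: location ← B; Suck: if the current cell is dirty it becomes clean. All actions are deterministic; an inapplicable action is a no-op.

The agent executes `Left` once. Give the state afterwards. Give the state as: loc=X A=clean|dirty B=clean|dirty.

loc=A A=clean B=clean

start: loc=B A=clean B=clean
t=1 Left ⇒ loc=A A=clean B=clean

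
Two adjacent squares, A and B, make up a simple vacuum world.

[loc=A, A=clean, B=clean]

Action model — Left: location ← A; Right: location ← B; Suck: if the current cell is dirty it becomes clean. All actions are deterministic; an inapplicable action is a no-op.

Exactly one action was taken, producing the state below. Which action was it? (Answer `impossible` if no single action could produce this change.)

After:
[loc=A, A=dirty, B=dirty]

try  Left: in A — A clean, B clean
try Right: in B — A clean, B clean
try  Suck: in A — A clean, B clean
no single action produces the after-state

impossible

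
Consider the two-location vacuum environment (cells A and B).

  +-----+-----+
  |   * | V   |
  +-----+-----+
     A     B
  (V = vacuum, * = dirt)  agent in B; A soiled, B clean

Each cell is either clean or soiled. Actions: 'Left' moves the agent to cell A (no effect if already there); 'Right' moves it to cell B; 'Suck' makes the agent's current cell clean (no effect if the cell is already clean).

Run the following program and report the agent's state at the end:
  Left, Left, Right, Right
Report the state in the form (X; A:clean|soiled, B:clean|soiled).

(B; A:soiled, B:clean)

Left (#1): (A; A:soiled, B:clean)
Left (#2): (A; A:soiled, B:clean)
Right (#3): (B; A:soiled, B:clean)
Right (#4): (B; A:soiled, B:clean)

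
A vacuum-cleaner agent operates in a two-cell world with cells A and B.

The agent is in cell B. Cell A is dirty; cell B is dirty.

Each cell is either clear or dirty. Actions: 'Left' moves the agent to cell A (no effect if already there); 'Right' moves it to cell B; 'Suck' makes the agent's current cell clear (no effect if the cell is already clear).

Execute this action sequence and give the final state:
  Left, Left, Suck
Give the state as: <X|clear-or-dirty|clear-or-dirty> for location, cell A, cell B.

t=1 Left ⇒ <A|dirty|dirty>
t=2 Left ⇒ <A|dirty|dirty>
t=3 Suck ⇒ <A|clear|dirty>

<A|clear|dirty>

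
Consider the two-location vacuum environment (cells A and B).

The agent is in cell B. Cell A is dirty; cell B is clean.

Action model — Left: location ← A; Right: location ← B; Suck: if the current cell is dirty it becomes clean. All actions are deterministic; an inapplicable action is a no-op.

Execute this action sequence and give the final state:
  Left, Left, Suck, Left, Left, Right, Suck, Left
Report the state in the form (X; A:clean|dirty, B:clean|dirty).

(A; A:clean, B:clean)

1) do Left; now (A; A:dirty, B:clean)
2) do Left; now (A; A:dirty, B:clean)
3) do Suck; now (A; A:clean, B:clean)
4) do Left; now (A; A:clean, B:clean)
5) do Left; now (A; A:clean, B:clean)
6) do Right; now (B; A:clean, B:clean)
7) do Suck; now (B; A:clean, B:clean)
8) do Left; now (A; A:clean, B:clean)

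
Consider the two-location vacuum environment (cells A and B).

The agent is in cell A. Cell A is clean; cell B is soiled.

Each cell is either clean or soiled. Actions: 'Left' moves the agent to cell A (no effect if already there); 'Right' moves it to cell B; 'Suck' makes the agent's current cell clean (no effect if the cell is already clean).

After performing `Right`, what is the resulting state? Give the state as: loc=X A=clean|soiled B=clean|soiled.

start: loc=A A=clean B=soiled
step 1/1 (Right): loc=B A=clean B=soiled

loc=B A=clean B=soiled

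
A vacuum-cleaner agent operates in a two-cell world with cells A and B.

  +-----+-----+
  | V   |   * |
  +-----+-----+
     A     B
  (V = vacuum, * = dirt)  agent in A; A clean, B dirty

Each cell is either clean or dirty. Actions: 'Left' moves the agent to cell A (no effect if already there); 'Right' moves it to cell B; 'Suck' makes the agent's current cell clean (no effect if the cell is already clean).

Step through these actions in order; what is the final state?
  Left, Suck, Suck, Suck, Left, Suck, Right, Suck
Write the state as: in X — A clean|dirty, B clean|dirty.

in B — A clean, B clean

[1] after Left: in A — A clean, B dirty
[2] after Suck: in A — A clean, B dirty
[3] after Suck: in A — A clean, B dirty
[4] after Suck: in A — A clean, B dirty
[5] after Left: in A — A clean, B dirty
[6] after Suck: in A — A clean, B dirty
[7] after Right: in B — A clean, B dirty
[8] after Suck: in B — A clean, B clean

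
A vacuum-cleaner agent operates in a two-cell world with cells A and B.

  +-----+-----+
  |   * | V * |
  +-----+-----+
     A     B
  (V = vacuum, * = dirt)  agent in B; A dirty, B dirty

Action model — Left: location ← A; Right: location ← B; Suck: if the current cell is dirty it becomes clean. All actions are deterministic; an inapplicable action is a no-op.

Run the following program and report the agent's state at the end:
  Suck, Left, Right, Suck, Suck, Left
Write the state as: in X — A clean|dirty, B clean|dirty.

step 1/6 (Suck): in B — A dirty, B clean
step 2/6 (Left): in A — A dirty, B clean
step 3/6 (Right): in B — A dirty, B clean
step 4/6 (Suck): in B — A dirty, B clean
step 5/6 (Suck): in B — A dirty, B clean
step 6/6 (Left): in A — A dirty, B clean

in A — A dirty, B clean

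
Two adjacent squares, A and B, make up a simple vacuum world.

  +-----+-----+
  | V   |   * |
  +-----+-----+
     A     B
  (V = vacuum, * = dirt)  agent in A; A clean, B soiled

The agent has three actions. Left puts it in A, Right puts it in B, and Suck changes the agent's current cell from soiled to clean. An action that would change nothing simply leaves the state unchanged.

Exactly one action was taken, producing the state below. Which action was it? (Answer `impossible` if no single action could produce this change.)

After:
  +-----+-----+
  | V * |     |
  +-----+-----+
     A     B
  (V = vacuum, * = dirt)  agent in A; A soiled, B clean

try  Left: loc=A A=clean B=soiled
try Right: loc=B A=clean B=soiled
try  Suck: loc=A A=clean B=soiled
no single action produces the after-state

impossible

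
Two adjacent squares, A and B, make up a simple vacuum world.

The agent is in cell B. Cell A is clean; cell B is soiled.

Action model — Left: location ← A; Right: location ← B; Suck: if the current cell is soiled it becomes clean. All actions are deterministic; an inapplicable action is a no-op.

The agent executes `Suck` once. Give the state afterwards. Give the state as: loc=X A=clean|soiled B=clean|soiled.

start: loc=B A=clean B=soiled
Suck (#1): loc=B A=clean B=clean

loc=B A=clean B=clean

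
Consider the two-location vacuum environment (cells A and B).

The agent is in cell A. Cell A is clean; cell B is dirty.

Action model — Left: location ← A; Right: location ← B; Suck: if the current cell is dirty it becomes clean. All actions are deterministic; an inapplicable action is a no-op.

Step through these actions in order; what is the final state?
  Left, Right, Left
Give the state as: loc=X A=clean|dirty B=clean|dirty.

loc=A A=clean B=dirty

[1] after Left: loc=A A=clean B=dirty
[2] after Right: loc=B A=clean B=dirty
[3] after Left: loc=A A=clean B=dirty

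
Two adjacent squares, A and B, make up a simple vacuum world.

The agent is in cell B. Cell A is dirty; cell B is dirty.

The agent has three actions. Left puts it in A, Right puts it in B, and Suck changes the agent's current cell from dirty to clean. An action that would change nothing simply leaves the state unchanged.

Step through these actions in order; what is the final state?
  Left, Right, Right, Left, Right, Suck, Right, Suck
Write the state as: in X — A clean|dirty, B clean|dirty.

in B — A dirty, B clean

1. Left → in A — A dirty, B dirty
2. Right → in B — A dirty, B dirty
3. Right → in B — A dirty, B dirty
4. Left → in A — A dirty, B dirty
5. Right → in B — A dirty, B dirty
6. Suck → in B — A dirty, B clean
7. Right → in B — A dirty, B clean
8. Suck → in B — A dirty, B clean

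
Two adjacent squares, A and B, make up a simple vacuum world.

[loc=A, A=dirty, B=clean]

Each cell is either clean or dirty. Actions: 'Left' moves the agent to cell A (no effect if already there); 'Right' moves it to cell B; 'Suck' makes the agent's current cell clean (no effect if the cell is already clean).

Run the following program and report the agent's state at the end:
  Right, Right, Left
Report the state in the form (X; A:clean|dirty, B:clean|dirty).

step 1/3 (Right): (B; A:dirty, B:clean)
step 2/3 (Right): (B; A:dirty, B:clean)
step 3/3 (Left): (A; A:dirty, B:clean)

(A; A:dirty, B:clean)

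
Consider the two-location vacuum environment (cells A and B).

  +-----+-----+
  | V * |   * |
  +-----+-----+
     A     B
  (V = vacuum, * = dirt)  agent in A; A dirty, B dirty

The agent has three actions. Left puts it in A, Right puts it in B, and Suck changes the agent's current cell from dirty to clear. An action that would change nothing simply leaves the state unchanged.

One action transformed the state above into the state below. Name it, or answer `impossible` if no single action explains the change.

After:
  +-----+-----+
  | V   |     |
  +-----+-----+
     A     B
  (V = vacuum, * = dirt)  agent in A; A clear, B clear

try  Left: (A; A:dirty, B:dirty)
try Right: (B; A:dirty, B:dirty)
try  Suck: (A; A:clear, B:dirty)
no single action produces the after-state

impossible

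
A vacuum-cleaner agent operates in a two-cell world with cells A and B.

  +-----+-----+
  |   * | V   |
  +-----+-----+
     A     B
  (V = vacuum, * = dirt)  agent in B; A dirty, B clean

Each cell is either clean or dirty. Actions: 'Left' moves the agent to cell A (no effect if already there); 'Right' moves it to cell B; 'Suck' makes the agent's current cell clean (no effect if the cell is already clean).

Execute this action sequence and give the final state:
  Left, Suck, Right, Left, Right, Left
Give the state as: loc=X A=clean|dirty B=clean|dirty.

loc=A A=clean B=clean

step 1/6 (Left): loc=A A=dirty B=clean
step 2/6 (Suck): loc=A A=clean B=clean
step 3/6 (Right): loc=B A=clean B=clean
step 4/6 (Left): loc=A A=clean B=clean
step 5/6 (Right): loc=B A=clean B=clean
step 6/6 (Left): loc=A A=clean B=clean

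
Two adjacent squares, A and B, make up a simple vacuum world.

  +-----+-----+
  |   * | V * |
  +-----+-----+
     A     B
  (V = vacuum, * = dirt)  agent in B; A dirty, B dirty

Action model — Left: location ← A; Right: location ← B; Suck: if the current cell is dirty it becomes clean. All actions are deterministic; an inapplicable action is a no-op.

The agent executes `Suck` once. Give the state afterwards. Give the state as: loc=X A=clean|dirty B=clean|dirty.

loc=B A=dirty B=clean

start: loc=B A=dirty B=dirty
step 1/1 (Suck): loc=B A=dirty B=clean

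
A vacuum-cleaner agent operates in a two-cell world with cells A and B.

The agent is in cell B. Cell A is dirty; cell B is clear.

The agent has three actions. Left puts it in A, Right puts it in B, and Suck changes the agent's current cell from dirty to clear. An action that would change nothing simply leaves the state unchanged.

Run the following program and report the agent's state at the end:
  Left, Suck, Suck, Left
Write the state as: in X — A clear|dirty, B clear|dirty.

in A — A clear, B clear

1. Left → in A — A dirty, B clear
2. Suck → in A — A clear, B clear
3. Suck → in A — A clear, B clear
4. Left → in A — A clear, B clear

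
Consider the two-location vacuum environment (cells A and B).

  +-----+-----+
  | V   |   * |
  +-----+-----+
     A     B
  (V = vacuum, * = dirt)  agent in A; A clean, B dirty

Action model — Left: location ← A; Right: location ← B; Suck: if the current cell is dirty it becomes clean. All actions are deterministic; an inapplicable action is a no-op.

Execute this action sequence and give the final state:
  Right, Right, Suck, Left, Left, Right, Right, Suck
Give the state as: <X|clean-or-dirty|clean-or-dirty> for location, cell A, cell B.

[1] after Right: <B|clean|dirty>
[2] after Right: <B|clean|dirty>
[3] after Suck: <B|clean|clean>
[4] after Left: <A|clean|clean>
[5] after Left: <A|clean|clean>
[6] after Right: <B|clean|clean>
[7] after Right: <B|clean|clean>
[8] after Suck: <B|clean|clean>

<B|clean|clean>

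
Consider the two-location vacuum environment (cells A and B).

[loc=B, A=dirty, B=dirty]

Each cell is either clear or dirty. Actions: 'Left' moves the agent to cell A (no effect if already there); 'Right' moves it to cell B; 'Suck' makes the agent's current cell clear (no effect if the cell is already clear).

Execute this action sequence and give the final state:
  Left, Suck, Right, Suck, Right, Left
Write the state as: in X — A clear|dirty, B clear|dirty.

1) do Left; now in A — A dirty, B dirty
2) do Suck; now in A — A clear, B dirty
3) do Right; now in B — A clear, B dirty
4) do Suck; now in B — A clear, B clear
5) do Right; now in B — A clear, B clear
6) do Left; now in A — A clear, B clear

in A — A clear, B clear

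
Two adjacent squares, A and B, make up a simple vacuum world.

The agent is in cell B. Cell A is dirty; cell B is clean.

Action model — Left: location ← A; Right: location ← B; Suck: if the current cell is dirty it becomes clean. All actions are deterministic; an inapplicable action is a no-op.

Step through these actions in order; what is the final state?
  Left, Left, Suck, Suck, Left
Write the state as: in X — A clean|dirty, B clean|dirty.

1. Left → in A — A dirty, B clean
2. Left → in A — A dirty, B clean
3. Suck → in A — A clean, B clean
4. Suck → in A — A clean, B clean
5. Left → in A — A clean, B clean

in A — A clean, B clean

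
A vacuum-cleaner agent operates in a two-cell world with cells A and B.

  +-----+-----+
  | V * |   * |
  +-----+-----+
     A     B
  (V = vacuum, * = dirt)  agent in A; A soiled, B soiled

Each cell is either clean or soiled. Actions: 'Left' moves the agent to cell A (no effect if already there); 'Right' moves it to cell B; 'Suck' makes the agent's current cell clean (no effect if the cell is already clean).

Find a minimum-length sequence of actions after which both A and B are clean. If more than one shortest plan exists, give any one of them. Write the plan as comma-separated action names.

Suck (#1): <A|clean|soiled>
Right (#2): <B|clean|soiled>
Suck (#3): <B|clean|clean>
min 3: Suck A + move + Suck B

Suck, Right, Suck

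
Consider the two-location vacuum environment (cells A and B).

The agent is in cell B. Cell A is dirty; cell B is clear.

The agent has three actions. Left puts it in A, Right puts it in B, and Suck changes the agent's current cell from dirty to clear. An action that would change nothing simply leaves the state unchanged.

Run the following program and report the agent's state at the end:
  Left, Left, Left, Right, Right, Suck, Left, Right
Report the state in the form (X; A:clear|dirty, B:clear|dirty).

(B; A:dirty, B:clear)

step 1/8 (Left): (A; A:dirty, B:clear)
step 2/8 (Left): (A; A:dirty, B:clear)
step 3/8 (Left): (A; A:dirty, B:clear)
step 4/8 (Right): (B; A:dirty, B:clear)
step 5/8 (Right): (B; A:dirty, B:clear)
step 6/8 (Suck): (B; A:dirty, B:clear)
step 7/8 (Left): (A; A:dirty, B:clear)
step 8/8 (Right): (B; A:dirty, B:clear)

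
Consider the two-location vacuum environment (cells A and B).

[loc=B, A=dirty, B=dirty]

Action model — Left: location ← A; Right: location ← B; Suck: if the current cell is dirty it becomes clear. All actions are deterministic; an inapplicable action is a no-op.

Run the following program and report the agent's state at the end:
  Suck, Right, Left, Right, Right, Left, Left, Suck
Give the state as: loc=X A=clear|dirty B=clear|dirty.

1. Suck → loc=B A=dirty B=clear
2. Right → loc=B A=dirty B=clear
3. Left → loc=A A=dirty B=clear
4. Right → loc=B A=dirty B=clear
5. Right → loc=B A=dirty B=clear
6. Left → loc=A A=dirty B=clear
7. Left → loc=A A=dirty B=clear
8. Suck → loc=A A=clear B=clear

loc=A A=clear B=clear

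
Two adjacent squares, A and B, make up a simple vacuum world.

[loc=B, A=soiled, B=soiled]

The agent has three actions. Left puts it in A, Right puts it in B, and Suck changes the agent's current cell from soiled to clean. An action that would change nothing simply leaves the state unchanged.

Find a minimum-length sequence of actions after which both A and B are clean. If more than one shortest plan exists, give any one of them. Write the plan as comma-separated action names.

Suck, Left, Suck

Suck (#1): <B|soiled|clean>
Left (#2): <A|soiled|clean>
Suck (#3): <A|clean|clean>
min 3: Suck B + move + Suck A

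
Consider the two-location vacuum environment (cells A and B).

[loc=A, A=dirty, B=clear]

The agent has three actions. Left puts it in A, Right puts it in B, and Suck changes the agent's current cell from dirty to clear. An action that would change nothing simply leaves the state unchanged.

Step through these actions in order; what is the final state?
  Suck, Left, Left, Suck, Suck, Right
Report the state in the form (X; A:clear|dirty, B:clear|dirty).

[1] after Suck: (A; A:clear, B:clear)
[2] after Left: (A; A:clear, B:clear)
[3] after Left: (A; A:clear, B:clear)
[4] after Suck: (A; A:clear, B:clear)
[5] after Suck: (A; A:clear, B:clear)
[6] after Right: (B; A:clear, B:clear)

(B; A:clear, B:clear)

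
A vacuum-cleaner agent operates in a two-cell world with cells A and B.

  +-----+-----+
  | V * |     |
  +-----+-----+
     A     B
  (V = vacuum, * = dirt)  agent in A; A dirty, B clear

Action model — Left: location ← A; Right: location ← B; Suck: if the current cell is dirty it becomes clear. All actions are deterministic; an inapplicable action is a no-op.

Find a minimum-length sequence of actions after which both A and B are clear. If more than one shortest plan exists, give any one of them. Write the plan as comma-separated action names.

Suck

1. Suck → (A; A:clear, B:clear)
min 1: A is dirty, one Suck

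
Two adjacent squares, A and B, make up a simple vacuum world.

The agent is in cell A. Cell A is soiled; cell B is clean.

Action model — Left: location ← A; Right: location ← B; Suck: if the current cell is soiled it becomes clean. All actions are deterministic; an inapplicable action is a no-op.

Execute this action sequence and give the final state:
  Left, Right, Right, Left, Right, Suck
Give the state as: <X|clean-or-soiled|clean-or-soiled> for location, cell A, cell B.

<B|soiled|clean>

t=1 Left ⇒ <A|soiled|clean>
t=2 Right ⇒ <B|soiled|clean>
t=3 Right ⇒ <B|soiled|clean>
t=4 Left ⇒ <A|soiled|clean>
t=5 Right ⇒ <B|soiled|clean>
t=6 Suck ⇒ <B|soiled|clean>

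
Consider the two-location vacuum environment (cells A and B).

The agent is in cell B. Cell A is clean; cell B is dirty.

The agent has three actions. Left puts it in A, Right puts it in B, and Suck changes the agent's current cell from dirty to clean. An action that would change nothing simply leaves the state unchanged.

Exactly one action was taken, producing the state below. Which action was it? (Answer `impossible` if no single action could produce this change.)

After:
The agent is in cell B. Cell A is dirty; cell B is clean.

try  Left: <A|clean|dirty>
try Right: <B|clean|dirty>
try  Suck: <B|clean|clean>
no single action produces the after-state

impossible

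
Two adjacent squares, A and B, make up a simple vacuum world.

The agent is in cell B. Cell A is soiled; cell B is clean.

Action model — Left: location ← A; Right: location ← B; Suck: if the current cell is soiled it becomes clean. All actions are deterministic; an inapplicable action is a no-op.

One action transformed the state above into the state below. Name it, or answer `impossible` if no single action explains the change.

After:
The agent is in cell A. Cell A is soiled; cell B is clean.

Left

try  Left: (A; A:soiled, B:clean)  ← match
try Right: (B; A:soiled, B:clean)
try  Suck: (B; A:soiled, B:clean)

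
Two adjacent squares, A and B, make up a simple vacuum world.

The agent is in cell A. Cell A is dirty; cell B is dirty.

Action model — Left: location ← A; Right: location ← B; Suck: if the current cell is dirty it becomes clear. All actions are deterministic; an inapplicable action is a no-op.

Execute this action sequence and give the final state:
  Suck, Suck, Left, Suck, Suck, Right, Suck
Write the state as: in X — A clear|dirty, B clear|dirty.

t=1 Suck ⇒ in A — A clear, B dirty
t=2 Suck ⇒ in A — A clear, B dirty
t=3 Left ⇒ in A — A clear, B dirty
t=4 Suck ⇒ in A — A clear, B dirty
t=5 Suck ⇒ in A — A clear, B dirty
t=6 Right ⇒ in B — A clear, B dirty
t=7 Suck ⇒ in B — A clear, B clear

in B — A clear, B clear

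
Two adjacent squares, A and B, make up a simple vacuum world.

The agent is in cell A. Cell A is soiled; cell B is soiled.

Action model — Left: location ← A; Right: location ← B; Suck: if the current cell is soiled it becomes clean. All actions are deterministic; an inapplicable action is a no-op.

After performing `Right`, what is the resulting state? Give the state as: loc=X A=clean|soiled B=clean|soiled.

loc=B A=soiled B=soiled

start: loc=A A=soiled B=soiled
step 1/1 (Right): loc=B A=soiled B=soiled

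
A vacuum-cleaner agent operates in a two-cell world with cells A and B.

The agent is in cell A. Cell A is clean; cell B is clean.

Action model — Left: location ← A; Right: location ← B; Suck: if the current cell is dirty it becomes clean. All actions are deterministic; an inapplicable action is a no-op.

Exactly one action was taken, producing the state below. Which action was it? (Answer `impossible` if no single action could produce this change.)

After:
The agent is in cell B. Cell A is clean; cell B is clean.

Right

try  Left: loc=A A=clean B=clean
try Right: loc=B A=clean B=clean  ← match
try  Suck: loc=A A=clean B=clean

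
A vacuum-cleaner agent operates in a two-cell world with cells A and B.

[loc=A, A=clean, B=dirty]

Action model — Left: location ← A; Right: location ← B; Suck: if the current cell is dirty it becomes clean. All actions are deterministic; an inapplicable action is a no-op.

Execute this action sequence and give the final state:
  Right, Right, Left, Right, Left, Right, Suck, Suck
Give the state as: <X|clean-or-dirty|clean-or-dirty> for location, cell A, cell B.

1) do Right; now <B|clean|dirty>
2) do Right; now <B|clean|dirty>
3) do Left; now <A|clean|dirty>
4) do Right; now <B|clean|dirty>
5) do Left; now <A|clean|dirty>
6) do Right; now <B|clean|dirty>
7) do Suck; now <B|clean|clean>
8) do Suck; now <B|clean|clean>

<B|clean|clean>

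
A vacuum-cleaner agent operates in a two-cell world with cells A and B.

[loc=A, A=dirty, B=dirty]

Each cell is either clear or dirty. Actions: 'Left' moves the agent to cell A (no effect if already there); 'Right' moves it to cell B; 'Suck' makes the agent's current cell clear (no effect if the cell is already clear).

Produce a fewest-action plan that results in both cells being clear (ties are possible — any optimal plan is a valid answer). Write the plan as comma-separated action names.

Suck, Right, Suck

Suck (#1): (A; A:clear, B:dirty)
Right (#2): (B; A:clear, B:dirty)
Suck (#3): (B; A:clear, B:clear)
min 3: Suck A + move + Suck B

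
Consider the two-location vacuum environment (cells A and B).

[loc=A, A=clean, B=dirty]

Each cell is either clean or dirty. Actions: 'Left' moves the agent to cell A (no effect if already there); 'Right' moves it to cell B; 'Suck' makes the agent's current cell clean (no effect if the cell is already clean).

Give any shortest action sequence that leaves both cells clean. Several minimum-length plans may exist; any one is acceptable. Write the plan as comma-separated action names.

[1] after Right: loc=B A=clean B=dirty
[2] after Suck: loc=B A=clean B=clean
min 2: go B then Suck

Right, Suck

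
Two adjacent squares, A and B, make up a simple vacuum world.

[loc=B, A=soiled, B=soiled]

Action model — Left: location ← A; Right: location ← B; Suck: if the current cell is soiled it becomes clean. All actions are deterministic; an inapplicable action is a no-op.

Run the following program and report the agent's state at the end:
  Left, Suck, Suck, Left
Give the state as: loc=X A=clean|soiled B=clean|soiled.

loc=A A=clean B=soiled

Left (#1): loc=A A=soiled B=soiled
Suck (#2): loc=A A=clean B=soiled
Suck (#3): loc=A A=clean B=soiled
Left (#4): loc=A A=clean B=soiled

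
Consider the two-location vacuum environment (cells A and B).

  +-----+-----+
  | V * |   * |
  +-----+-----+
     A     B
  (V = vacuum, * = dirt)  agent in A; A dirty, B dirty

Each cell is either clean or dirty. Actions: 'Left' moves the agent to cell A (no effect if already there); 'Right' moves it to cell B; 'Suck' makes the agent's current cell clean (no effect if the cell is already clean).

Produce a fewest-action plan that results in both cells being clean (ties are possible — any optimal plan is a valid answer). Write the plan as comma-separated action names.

Suck, Right, Suck

1. Suck → (A; A:clean, B:dirty)
2. Right → (B; A:clean, B:dirty)
3. Suck → (B; A:clean, B:clean)
min 3: Suck A + move + Suck B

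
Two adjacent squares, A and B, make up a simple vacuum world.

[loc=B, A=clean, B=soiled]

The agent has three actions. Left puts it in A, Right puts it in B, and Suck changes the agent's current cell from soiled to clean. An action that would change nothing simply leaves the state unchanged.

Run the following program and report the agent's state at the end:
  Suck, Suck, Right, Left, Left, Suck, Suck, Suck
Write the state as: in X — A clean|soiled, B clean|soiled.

in A — A clean, B clean

[1] after Suck: in B — A clean, B clean
[2] after Suck: in B — A clean, B clean
[3] after Right: in B — A clean, B clean
[4] after Left: in A — A clean, B clean
[5] after Left: in A — A clean, B clean
[6] after Suck: in A — A clean, B clean
[7] after Suck: in A — A clean, B clean
[8] after Suck: in A — A clean, B clean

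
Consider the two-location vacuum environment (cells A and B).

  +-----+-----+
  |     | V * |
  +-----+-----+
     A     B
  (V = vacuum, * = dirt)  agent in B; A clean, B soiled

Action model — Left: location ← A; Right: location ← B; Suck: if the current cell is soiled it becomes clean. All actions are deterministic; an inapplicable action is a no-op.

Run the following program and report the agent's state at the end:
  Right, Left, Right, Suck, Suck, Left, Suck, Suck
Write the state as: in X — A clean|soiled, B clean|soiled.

in A — A clean, B clean

1) do Right; now in B — A clean, B soiled
2) do Left; now in A — A clean, B soiled
3) do Right; now in B — A clean, B soiled
4) do Suck; now in B — A clean, B clean
5) do Suck; now in B — A clean, B clean
6) do Left; now in A — A clean, B clean
7) do Suck; now in A — A clean, B clean
8) do Suck; now in A — A clean, B clean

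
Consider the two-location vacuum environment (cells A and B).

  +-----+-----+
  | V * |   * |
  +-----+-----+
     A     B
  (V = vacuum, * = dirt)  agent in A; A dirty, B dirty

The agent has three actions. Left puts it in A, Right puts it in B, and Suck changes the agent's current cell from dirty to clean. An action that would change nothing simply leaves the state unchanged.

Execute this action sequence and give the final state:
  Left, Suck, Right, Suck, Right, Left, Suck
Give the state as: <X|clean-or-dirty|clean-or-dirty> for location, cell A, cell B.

<A|clean|clean>

1. Left → <A|dirty|dirty>
2. Suck → <A|clean|dirty>
3. Right → <B|clean|dirty>
4. Suck → <B|clean|clean>
5. Right → <B|clean|clean>
6. Left → <A|clean|clean>
7. Suck → <A|clean|clean>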